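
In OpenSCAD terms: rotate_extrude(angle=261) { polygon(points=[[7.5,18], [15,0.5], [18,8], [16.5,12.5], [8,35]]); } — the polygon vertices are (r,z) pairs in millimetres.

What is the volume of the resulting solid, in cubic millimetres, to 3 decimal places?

Profile (r,z), 5 vertices: (7.5,18) (15,0.5) (18,8) (16.5,12.5) (8,35)
edge 0: (7.5,18)→(15,0.5)  cross = 7.5·0.5 − 15·18 = -266.2500; (r_i+r_j)·cross = 22.5·-266.2500 = -5990.6250
edge 1: (15,0.5)→(18,8)  cross = 15·8 − 18·0.5 = 111.0000; (r_i+r_j)·cross = 33·111.0000 = 3663.0000
edge 2: (18,8)→(16.5,12.5)  cross = 18·12.5 − 16.5·8 = 93.0000; (r_i+r_j)·cross = 34.5·93.0000 = 3208.5000
edge 3: (16.5,12.5)→(8,35)  cross = 16.5·35 − 8·12.5 = 477.5000; (r_i+r_j)·cross = 24.5·477.5000 = 11698.7500
edge 4: (8,35)→(7.5,18)  cross = 8·18 − 7.5·35 = -118.5000; (r_i+r_j)·cross = 15.5·-118.5000 = -1836.7500
Σcross = 296.7500 → A = |Σcross|/2 = 148.3750 mm²
Σ(r_i+r_j)·cross = 10742.8750 → first moment M = |Σ|/6 = 1790.4792
R_c = M/A = 1790.4792/148.3750 = 12.0673 mm
θ = 261° = 4.555309 rad
V = θ·R_c·A = 4.555309·12.0673·148.3750 = 8156.186 mm³

Volume = 8156.186 mm³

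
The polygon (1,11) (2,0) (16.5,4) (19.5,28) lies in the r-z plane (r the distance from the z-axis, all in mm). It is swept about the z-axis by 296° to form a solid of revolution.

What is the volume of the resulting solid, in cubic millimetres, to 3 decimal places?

Volume = 15265.400 mm³

Profile (r,z), 4 vertices: (1,11) (2,0) (16.5,4) (19.5,28)
edge 0: (1,11)→(2,0)  cross = 1·0 − 2·11 = -22.0000; (r_i+r_j)·cross = 3·-22.0000 = -66.0000
edge 1: (2,0)→(16.5,4)  cross = 2·4 − 16.5·0 = 8.0000; (r_i+r_j)·cross = 18.5·8.0000 = 148.0000
edge 2: (16.5,4)→(19.5,28)  cross = 16.5·28 − 19.5·4 = 384.0000; (r_i+r_j)·cross = 36·384.0000 = 13824.0000
edge 3: (19.5,28)→(1,11)  cross = 19.5·11 − 1·28 = 186.5000; (r_i+r_j)·cross = 20.5·186.5000 = 3823.2500
Σcross = 556.5000 → A = |Σcross|/2 = 278.2500 mm²
Σ(r_i+r_j)·cross = 17729.2500 → first moment M = |Σ|/6 = 2954.8750
R_c = M/A = 2954.8750/278.2500 = 10.6195 mm
θ = 296° = 5.166175 rad
V = θ·R_c·A = 5.166175·10.6195·278.2500 = 15265.400 mm³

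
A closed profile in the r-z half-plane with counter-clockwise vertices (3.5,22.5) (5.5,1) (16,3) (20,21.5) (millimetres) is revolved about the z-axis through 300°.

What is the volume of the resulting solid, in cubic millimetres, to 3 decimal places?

Volume = 15672.293 mm³

Profile (r,z), 4 vertices: (3.5,22.5) (5.5,1) (16,3) (20,21.5)
edge 0: (3.5,22.5)→(5.5,1)  cross = 3.5·1 − 5.5·22.5 = -120.2500; (r_i+r_j)·cross = 9·-120.2500 = -1082.2500
edge 1: (5.5,1)→(16,3)  cross = 5.5·3 − 16·1 = 0.5000; (r_i+r_j)·cross = 21.5·0.5000 = 10.7500
edge 2: (16,3)→(20,21.5)  cross = 16·21.5 − 20·3 = 284.0000; (r_i+r_j)·cross = 36·284.0000 = 10224.0000
edge 3: (20,21.5)→(3.5,22.5)  cross = 20·22.5 − 3.5·21.5 = 374.7500; (r_i+r_j)·cross = 23.5·374.7500 = 8806.6250
Σcross = 539.0000 → A = |Σcross|/2 = 269.5000 mm²
Σ(r_i+r_j)·cross = 17959.1250 → first moment M = |Σ|/6 = 2993.1875
R_c = M/A = 2993.1875/269.5000 = 11.1064 mm
θ = 300° = 5.235988 rad
V = θ·R_c·A = 5.235988·11.1064·269.5000 = 15672.293 mm³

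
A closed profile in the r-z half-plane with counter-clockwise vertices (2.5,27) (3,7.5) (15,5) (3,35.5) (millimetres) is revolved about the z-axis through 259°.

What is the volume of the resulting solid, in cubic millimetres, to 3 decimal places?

Volume = 5405.648 mm³

Profile (r,z), 4 vertices: (2.5,27) (3,7.5) (15,5) (3,35.5)
edge 0: (2.5,27)→(3,7.5)  cross = 2.5·7.5 − 3·27 = -62.2500; (r_i+r_j)·cross = 5.5·-62.2500 = -342.3750
edge 1: (3,7.5)→(15,5)  cross = 3·5 − 15·7.5 = -97.5000; (r_i+r_j)·cross = 18·-97.5000 = -1755.0000
edge 2: (15,5)→(3,35.5)  cross = 15·35.5 − 3·5 = 517.5000; (r_i+r_j)·cross = 18·517.5000 = 9315.0000
edge 3: (3,35.5)→(2.5,27)  cross = 3·27 − 2.5·35.5 = -7.7500; (r_i+r_j)·cross = 5.5·-7.7500 = -42.6250
Σcross = 350.0000 → A = |Σcross|/2 = 175.0000 mm²
Σ(r_i+r_j)·cross = 7175.0000 → first moment M = |Σ|/6 = 1195.8333
R_c = M/A = 1195.8333/175.0000 = 6.8333 mm
θ = 259° = 4.520403 rad
V = θ·R_c·A = 4.520403·6.8333·175.0000 = 5405.648 mm³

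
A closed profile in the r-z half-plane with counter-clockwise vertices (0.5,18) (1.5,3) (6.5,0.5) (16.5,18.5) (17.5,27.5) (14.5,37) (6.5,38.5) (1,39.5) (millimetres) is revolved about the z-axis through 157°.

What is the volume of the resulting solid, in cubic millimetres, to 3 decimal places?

Profile (r,z), 8 vertices: (0.5,18) (1.5,3) (6.5,0.5) (16.5,18.5) (17.5,27.5) (14.5,37) (6.5,38.5) (1,39.5)
edge 0: (0.5,18)→(1.5,3)  cross = 0.5·3 − 1.5·18 = -25.5000; (r_i+r_j)·cross = 2·-25.5000 = -51.0000
edge 1: (1.5,3)→(6.5,0.5)  cross = 1.5·0.5 − 6.5·3 = -18.7500; (r_i+r_j)·cross = 8·-18.7500 = -150.0000
edge 2: (6.5,0.5)→(16.5,18.5)  cross = 6.5·18.5 − 16.5·0.5 = 112.0000; (r_i+r_j)·cross = 23·112.0000 = 2576.0000
edge 3: (16.5,18.5)→(17.5,27.5)  cross = 16.5·27.5 − 17.5·18.5 = 130.0000; (r_i+r_j)·cross = 34·130.0000 = 4420.0000
edge 4: (17.5,27.5)→(14.5,37)  cross = 17.5·37 − 14.5·27.5 = 248.7500; (r_i+r_j)·cross = 32·248.7500 = 7960.0000
edge 5: (14.5,37)→(6.5,38.5)  cross = 14.5·38.5 − 6.5·37 = 317.7500; (r_i+r_j)·cross = 21·317.7500 = 6672.7500
edge 6: (6.5,38.5)→(1,39.5)  cross = 6.5·39.5 − 1·38.5 = 218.2500; (r_i+r_j)·cross = 7.5·218.2500 = 1636.8750
edge 7: (1,39.5)→(0.5,18)  cross = 1·18 − 0.5·39.5 = -1.7500; (r_i+r_j)·cross = 1.5·-1.7500 = -2.6250
Σcross = 980.7500 → A = |Σcross|/2 = 490.3750 mm²
Σ(r_i+r_j)·cross = 23062.0000 → first moment M = |Σ|/6 = 3843.6667
R_c = M/A = 3843.6667/490.3750 = 7.8382 mm
θ = 157° = 2.740167 rad
V = θ·R_c·A = 2.740167·7.8382·490.3750 = 10532.288 mm³

Volume = 10532.288 mm³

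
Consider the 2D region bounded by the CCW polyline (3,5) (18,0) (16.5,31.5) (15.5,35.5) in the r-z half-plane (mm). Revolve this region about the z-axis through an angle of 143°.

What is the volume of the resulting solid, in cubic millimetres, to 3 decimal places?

Volume = 8425.475 mm³

Profile (r,z), 4 vertices: (3,5) (18,0) (16.5,31.5) (15.5,35.5)
edge 0: (3,5)→(18,0)  cross = 3·0 − 18·5 = -90.0000; (r_i+r_j)·cross = 21·-90.0000 = -1890.0000
edge 1: (18,0)→(16.5,31.5)  cross = 18·31.5 − 16.5·0 = 567.0000; (r_i+r_j)·cross = 34.5·567.0000 = 19561.5000
edge 2: (16.5,31.5)→(15.5,35.5)  cross = 16.5·35.5 − 15.5·31.5 = 97.5000; (r_i+r_j)·cross = 32·97.5000 = 3120.0000
edge 3: (15.5,35.5)→(3,5)  cross = 15.5·5 − 3·35.5 = -29.0000; (r_i+r_j)·cross = 18.5·-29.0000 = -536.5000
Σcross = 545.5000 → A = |Σcross|/2 = 272.7500 mm²
Σ(r_i+r_j)·cross = 20255.0000 → first moment M = |Σ|/6 = 3375.8333
R_c = M/A = 3375.8333/272.7500 = 12.3770 mm
θ = 143° = 2.495821 rad
V = θ·R_c·A = 2.495821·12.3770·272.7500 = 8425.475 mm³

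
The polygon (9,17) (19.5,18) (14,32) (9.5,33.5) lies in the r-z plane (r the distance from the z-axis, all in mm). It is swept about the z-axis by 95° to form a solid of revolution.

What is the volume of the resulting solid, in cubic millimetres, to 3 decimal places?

Volume = 2464.641 mm³

Profile (r,z), 4 vertices: (9,17) (19.5,18) (14,32) (9.5,33.5)
edge 0: (9,17)→(19.5,18)  cross = 9·18 − 19.5·17 = -169.5000; (r_i+r_j)·cross = 28.5·-169.5000 = -4830.7500
edge 1: (19.5,18)→(14,32)  cross = 19.5·32 − 14·18 = 372.0000; (r_i+r_j)·cross = 33.5·372.0000 = 12462.0000
edge 2: (14,32)→(9.5,33.5)  cross = 14·33.5 − 9.5·32 = 165.0000; (r_i+r_j)·cross = 23.5·165.0000 = 3877.5000
edge 3: (9.5,33.5)→(9,17)  cross = 9.5·17 − 9·33.5 = -140.0000; (r_i+r_j)·cross = 18.5·-140.0000 = -2590.0000
Σcross = 227.5000 → A = |Σcross|/2 = 113.7500 mm²
Σ(r_i+r_j)·cross = 8918.7500 → first moment M = |Σ|/6 = 1486.4583
R_c = M/A = 1486.4583/113.7500 = 13.0678 mm
θ = 95° = 1.658063 rad
V = θ·R_c·A = 1.658063·13.0678·113.7500 = 2464.641 mm³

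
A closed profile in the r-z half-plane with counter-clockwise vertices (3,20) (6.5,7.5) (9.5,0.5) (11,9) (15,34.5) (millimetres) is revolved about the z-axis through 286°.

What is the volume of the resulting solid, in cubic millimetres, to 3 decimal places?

Volume = 7840.829 mm³

Profile (r,z), 5 vertices: (3,20) (6.5,7.5) (9.5,0.5) (11,9) (15,34.5)
edge 0: (3,20)→(6.5,7.5)  cross = 3·7.5 − 6.5·20 = -107.5000; (r_i+r_j)·cross = 9.5·-107.5000 = -1021.2500
edge 1: (6.5,7.5)→(9.5,0.5)  cross = 6.5·0.5 − 9.5·7.5 = -68.0000; (r_i+r_j)·cross = 16·-68.0000 = -1088.0000
edge 2: (9.5,0.5)→(11,9)  cross = 9.5·9 − 11·0.5 = 80.0000; (r_i+r_j)·cross = 20.5·80.0000 = 1640.0000
edge 3: (11,9)→(15,34.5)  cross = 11·34.5 − 15·9 = 244.5000; (r_i+r_j)·cross = 26·244.5000 = 6357.0000
edge 4: (15,34.5)→(3,20)  cross = 15·20 − 3·34.5 = 196.5000; (r_i+r_j)·cross = 18·196.5000 = 3537.0000
Σcross = 345.5000 → A = |Σcross|/2 = 172.7500 mm²
Σ(r_i+r_j)·cross = 9424.7500 → first moment M = |Σ|/6 = 1570.7917
R_c = M/A = 1570.7917/172.7500 = 9.0929 mm
θ = 286° = 4.991642 rad
V = θ·R_c·A = 4.991642·9.0929·172.7500 = 7840.829 mm³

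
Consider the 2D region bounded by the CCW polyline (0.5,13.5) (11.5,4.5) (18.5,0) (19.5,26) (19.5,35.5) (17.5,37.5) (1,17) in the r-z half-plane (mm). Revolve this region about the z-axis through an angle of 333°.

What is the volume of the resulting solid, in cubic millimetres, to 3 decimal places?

Profile (r,z), 7 vertices: (0.5,13.5) (11.5,4.5) (18.5,0) (19.5,26) (19.5,35.5) (17.5,37.5) (1,17)
edge 0: (0.5,13.5)→(11.5,4.5)  cross = 0.5·4.5 − 11.5·13.5 = -153.0000; (r_i+r_j)·cross = 12·-153.0000 = -1836.0000
edge 1: (11.5,4.5)→(18.5,0)  cross = 11.5·0 − 18.5·4.5 = -83.2500; (r_i+r_j)·cross = 30·-83.2500 = -2497.5000
edge 2: (18.5,0)→(19.5,26)  cross = 18.5·26 − 19.5·0 = 481.0000; (r_i+r_j)·cross = 38·481.0000 = 18278.0000
edge 3: (19.5,26)→(19.5,35.5)  cross = 19.5·35.5 − 19.5·26 = 185.2500; (r_i+r_j)·cross = 39·185.2500 = 7224.7500
edge 4: (19.5,35.5)→(17.5,37.5)  cross = 19.5·37.5 − 17.5·35.5 = 110.0000; (r_i+r_j)·cross = 37·110.0000 = 4070.0000
edge 5: (17.5,37.5)→(1,17)  cross = 17.5·17 − 1·37.5 = 260.0000; (r_i+r_j)·cross = 18.5·260.0000 = 4810.0000
edge 6: (1,17)→(0.5,13.5)  cross = 1·13.5 − 0.5·17 = 5.0000; (r_i+r_j)·cross = 1.5·5.0000 = 7.5000
Σcross = 805.0000 → A = |Σcross|/2 = 402.5000 mm²
Σ(r_i+r_j)·cross = 30056.7500 → first moment M = |Σ|/6 = 5009.4583
R_c = M/A = 5009.4583/402.5000 = 12.4459 mm
θ = 333° = 5.811946 rad
V = θ·R_c·A = 5.811946·12.4459·402.5000 = 29114.703 mm³

Volume = 29114.703 mm³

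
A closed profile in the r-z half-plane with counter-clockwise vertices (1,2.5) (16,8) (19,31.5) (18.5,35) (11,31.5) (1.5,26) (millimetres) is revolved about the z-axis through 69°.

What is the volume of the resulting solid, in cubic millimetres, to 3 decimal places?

Volume = 4741.390 mm³

Profile (r,z), 6 vertices: (1,2.5) (16,8) (19,31.5) (18.5,35) (11,31.5) (1.5,26)
edge 0: (1,2.5)→(16,8)  cross = 1·8 − 16·2.5 = -32.0000; (r_i+r_j)·cross = 17·-32.0000 = -544.0000
edge 1: (16,8)→(19,31.5)  cross = 16·31.5 − 19·8 = 352.0000; (r_i+r_j)·cross = 35·352.0000 = 12320.0000
edge 2: (19,31.5)→(18.5,35)  cross = 19·35 − 18.5·31.5 = 82.2500; (r_i+r_j)·cross = 37.5·82.2500 = 3084.3750
edge 3: (18.5,35)→(11,31.5)  cross = 18.5·31.5 − 11·35 = 197.7500; (r_i+r_j)·cross = 29.5·197.7500 = 5833.6250
edge 4: (11,31.5)→(1.5,26)  cross = 11·26 − 1.5·31.5 = 238.7500; (r_i+r_j)·cross = 12.5·238.7500 = 2984.3750
edge 5: (1.5,26)→(1,2.5)  cross = 1.5·2.5 − 1·26 = -22.2500; (r_i+r_j)·cross = 2.5·-22.2500 = -55.6250
Σcross = 816.5000 → A = |Σcross|/2 = 408.2500 mm²
Σ(r_i+r_j)·cross = 23622.7500 → first moment M = |Σ|/6 = 3937.1250
R_c = M/A = 3937.1250/408.2500 = 9.6439 mm
θ = 69° = 1.204277 rad
V = θ·R_c·A = 1.204277·9.6439·408.2500 = 4741.390 mm³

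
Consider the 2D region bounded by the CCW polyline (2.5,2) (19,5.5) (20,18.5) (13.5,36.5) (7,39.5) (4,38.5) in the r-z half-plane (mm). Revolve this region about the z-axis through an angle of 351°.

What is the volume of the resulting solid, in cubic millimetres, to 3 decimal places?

Profile (r,z), 6 vertices: (2.5,2) (19,5.5) (20,18.5) (13.5,36.5) (7,39.5) (4,38.5)
edge 0: (2.5,2)→(19,5.5)  cross = 2.5·5.5 − 19·2 = -24.2500; (r_i+r_j)·cross = 21.5·-24.2500 = -521.3750
edge 1: (19,5.5)→(20,18.5)  cross = 19·18.5 − 20·5.5 = 241.5000; (r_i+r_j)·cross = 39·241.5000 = 9418.5000
edge 2: (20,18.5)→(13.5,36.5)  cross = 20·36.5 − 13.5·18.5 = 480.2500; (r_i+r_j)·cross = 33.5·480.2500 = 16088.3750
edge 3: (13.5,36.5)→(7,39.5)  cross = 13.5·39.5 − 7·36.5 = 277.7500; (r_i+r_j)·cross = 20.5·277.7500 = 5693.8750
edge 4: (7,39.5)→(4,38.5)  cross = 7·38.5 − 4·39.5 = 111.5000; (r_i+r_j)·cross = 11·111.5000 = 1226.5000
edge 5: (4,38.5)→(2.5,2)  cross = 4·2 − 2.5·38.5 = -88.2500; (r_i+r_j)·cross = 6.5·-88.2500 = -573.6250
Σcross = 998.5000 → A = |Σcross|/2 = 499.2500 mm²
Σ(r_i+r_j)·cross = 31332.2500 → first moment M = |Σ|/6 = 5222.0417
R_c = M/A = 5222.0417/499.2500 = 10.4598 mm
θ = 351° = 6.126106 rad
V = θ·R_c·A = 6.126106·10.4598·499.2500 = 31990.779 mm³

Volume = 31990.779 mm³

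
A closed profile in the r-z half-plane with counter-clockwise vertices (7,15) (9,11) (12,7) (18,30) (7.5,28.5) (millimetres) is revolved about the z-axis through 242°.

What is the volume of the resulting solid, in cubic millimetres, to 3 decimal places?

Profile (r,z), 5 vertices: (7,15) (9,11) (12,7) (18,30) (7.5,28.5)
edge 0: (7,15)→(9,11)  cross = 7·11 − 9·15 = -58.0000; (r_i+r_j)·cross = 16·-58.0000 = -928.0000
edge 1: (9,11)→(12,7)  cross = 9·7 − 12·11 = -69.0000; (r_i+r_j)·cross = 21·-69.0000 = -1449.0000
edge 2: (12,7)→(18,30)  cross = 12·30 − 18·7 = 234.0000; (r_i+r_j)·cross = 30·234.0000 = 7020.0000
edge 3: (18,30)→(7.5,28.5)  cross = 18·28.5 − 7.5·30 = 288.0000; (r_i+r_j)·cross = 25.5·288.0000 = 7344.0000
edge 4: (7.5,28.5)→(7,15)  cross = 7.5·15 − 7·28.5 = -87.0000; (r_i+r_j)·cross = 14.5·-87.0000 = -1261.5000
Σcross = 308.0000 → A = |Σcross|/2 = 154.0000 mm²
Σ(r_i+r_j)·cross = 10725.5000 → first moment M = |Σ|/6 = 1787.5833
R_c = M/A = 1787.5833/154.0000 = 11.6077 mm
θ = 242° = 4.223697 rad
V = θ·R_c·A = 4.223697·11.6077·154.0000 = 7550.210 mm³

Volume = 7550.210 mm³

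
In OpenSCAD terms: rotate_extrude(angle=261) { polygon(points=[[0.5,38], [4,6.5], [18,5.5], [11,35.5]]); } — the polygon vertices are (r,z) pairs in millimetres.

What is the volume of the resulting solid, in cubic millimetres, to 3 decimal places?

Volume = 14136.643 mm³

Profile (r,z), 4 vertices: (0.5,38) (4,6.5) (18,5.5) (11,35.5)
edge 0: (0.5,38)→(4,6.5)  cross = 0.5·6.5 − 4·38 = -148.7500; (r_i+r_j)·cross = 4.5·-148.7500 = -669.3750
edge 1: (4,6.5)→(18,5.5)  cross = 4·5.5 − 18·6.5 = -95.0000; (r_i+r_j)·cross = 22·-95.0000 = -2090.0000
edge 2: (18,5.5)→(11,35.5)  cross = 18·35.5 − 11·5.5 = 578.5000; (r_i+r_j)·cross = 29·578.5000 = 16776.5000
edge 3: (11,35.5)→(0.5,38)  cross = 11·38 − 0.5·35.5 = 400.2500; (r_i+r_j)·cross = 11.5·400.2500 = 4602.8750
Σcross = 735.0000 → A = |Σcross|/2 = 367.5000 mm²
Σ(r_i+r_j)·cross = 18620.0000 → first moment M = |Σ|/6 = 3103.3333
R_c = M/A = 3103.3333/367.5000 = 8.4444 mm
θ = 261° = 4.555309 rad
V = θ·R_c·A = 4.555309·8.4444·367.5000 = 14136.643 mm³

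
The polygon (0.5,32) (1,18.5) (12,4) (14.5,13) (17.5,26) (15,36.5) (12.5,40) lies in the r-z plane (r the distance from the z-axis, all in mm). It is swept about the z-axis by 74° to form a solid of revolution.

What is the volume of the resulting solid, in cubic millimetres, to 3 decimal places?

Volume = 4625.960 mm³

Profile (r,z), 7 vertices: (0.5,32) (1,18.5) (12,4) (14.5,13) (17.5,26) (15,36.5) (12.5,40)
edge 0: (0.5,32)→(1,18.5)  cross = 0.5·18.5 − 1·32 = -22.7500; (r_i+r_j)·cross = 1.5·-22.7500 = -34.1250
edge 1: (1,18.5)→(12,4)  cross = 1·4 − 12·18.5 = -218.0000; (r_i+r_j)·cross = 13·-218.0000 = -2834.0000
edge 2: (12,4)→(14.5,13)  cross = 12·13 − 14.5·4 = 98.0000; (r_i+r_j)·cross = 26.5·98.0000 = 2597.0000
edge 3: (14.5,13)→(17.5,26)  cross = 14.5·26 − 17.5·13 = 149.5000; (r_i+r_j)·cross = 32·149.5000 = 4784.0000
edge 4: (17.5,26)→(15,36.5)  cross = 17.5·36.5 − 15·26 = 248.7500; (r_i+r_j)·cross = 32.5·248.7500 = 8084.3750
edge 5: (15,36.5)→(12.5,40)  cross = 15·40 − 12.5·36.5 = 143.7500; (r_i+r_j)·cross = 27.5·143.7500 = 3953.1250
edge 6: (12.5,40)→(0.5,32)  cross = 12.5·32 − 0.5·40 = 380.0000; (r_i+r_j)·cross = 13·380.0000 = 4940.0000
Σcross = 779.2500 → A = |Σcross|/2 = 389.6250 mm²
Σ(r_i+r_j)·cross = 21490.3750 → first moment M = |Σ|/6 = 3581.7292
R_c = M/A = 3581.7292/389.6250 = 9.1928 mm
θ = 74° = 1.291544 rad
V = θ·R_c·A = 1.291544·9.1928·389.6250 = 4625.960 mm³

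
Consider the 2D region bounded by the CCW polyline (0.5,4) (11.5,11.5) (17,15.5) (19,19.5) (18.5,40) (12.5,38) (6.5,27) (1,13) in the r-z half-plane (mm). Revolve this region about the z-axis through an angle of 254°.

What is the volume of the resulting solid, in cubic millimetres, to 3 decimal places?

Profile (r,z), 8 vertices: (0.5,4) (11.5,11.5) (17,15.5) (19,19.5) (18.5,40) (12.5,38) (6.5,27) (1,13)
edge 0: (0.5,4)→(11.5,11.5)  cross = 0.5·11.5 − 11.5·4 = -40.2500; (r_i+r_j)·cross = 12·-40.2500 = -483.0000
edge 1: (11.5,11.5)→(17,15.5)  cross = 11.5·15.5 − 17·11.5 = -17.2500; (r_i+r_j)·cross = 28.5·-17.2500 = -491.6250
edge 2: (17,15.5)→(19,19.5)  cross = 17·19.5 − 19·15.5 = 37.0000; (r_i+r_j)·cross = 36·37.0000 = 1332.0000
edge 3: (19,19.5)→(18.5,40)  cross = 19·40 − 18.5·19.5 = 399.2500; (r_i+r_j)·cross = 37.5·399.2500 = 14971.8750
edge 4: (18.5,40)→(12.5,38)  cross = 18.5·38 − 12.5·40 = 203.0000; (r_i+r_j)·cross = 31·203.0000 = 6293.0000
edge 5: (12.5,38)→(6.5,27)  cross = 12.5·27 − 6.5·38 = 90.5000; (r_i+r_j)·cross = 19·90.5000 = 1719.5000
edge 6: (6.5,27)→(1,13)  cross = 6.5·13 − 1·27 = 57.5000; (r_i+r_j)·cross = 7.5·57.5000 = 431.2500
edge 7: (1,13)→(0.5,4)  cross = 1·4 − 0.5·13 = -2.5000; (r_i+r_j)·cross = 1.5·-2.5000 = -3.7500
Σcross = 727.2500 → A = |Σcross|/2 = 363.6250 mm²
Σ(r_i+r_j)·cross = 23769.2500 → first moment M = |Σ|/6 = 3961.5417
R_c = M/A = 3961.5417/363.6250 = 10.8946 mm
θ = 254° = 4.433136 rad
V = θ·R_c·A = 4.433136·10.8946·363.6250 = 17562.054 mm³

Volume = 17562.054 mm³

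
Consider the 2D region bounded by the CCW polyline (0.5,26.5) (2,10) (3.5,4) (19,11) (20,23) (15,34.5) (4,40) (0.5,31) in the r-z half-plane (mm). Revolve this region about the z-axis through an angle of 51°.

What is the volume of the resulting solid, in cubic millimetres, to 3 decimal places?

Profile (r,z), 8 vertices: (0.5,26.5) (2,10) (3.5,4) (19,11) (20,23) (15,34.5) (4,40) (0.5,31)
edge 0: (0.5,26.5)→(2,10)  cross = 0.5·10 − 2·26.5 = -48.0000; (r_i+r_j)·cross = 2.5·-48.0000 = -120.0000
edge 1: (2,10)→(3.5,4)  cross = 2·4 − 3.5·10 = -27.0000; (r_i+r_j)·cross = 5.5·-27.0000 = -148.5000
edge 2: (3.5,4)→(19,11)  cross = 3.5·11 − 19·4 = -37.5000; (r_i+r_j)·cross = 22.5·-37.5000 = -843.7500
edge 3: (19,11)→(20,23)  cross = 19·23 − 20·11 = 217.0000; (r_i+r_j)·cross = 39·217.0000 = 8463.0000
edge 4: (20,23)→(15,34.5)  cross = 20·34.5 − 15·23 = 345.0000; (r_i+r_j)·cross = 35·345.0000 = 12075.0000
edge 5: (15,34.5)→(4,40)  cross = 15·40 − 4·34.5 = 462.0000; (r_i+r_j)·cross = 19·462.0000 = 8778.0000
edge 6: (4,40)→(0.5,31)  cross = 4·31 − 0.5·40 = 104.0000; (r_i+r_j)·cross = 4.5·104.0000 = 468.0000
edge 7: (0.5,31)→(0.5,26.5)  cross = 0.5·26.5 − 0.5·31 = -2.2500; (r_i+r_j)·cross = 1·-2.2500 = -2.2500
Σcross = 1013.2500 → A = |Σcross|/2 = 506.6250 mm²
Σ(r_i+r_j)·cross = 28669.5000 → first moment M = |Σ|/6 = 4778.2500
R_c = M/A = 4778.2500/506.6250 = 9.4315 mm
θ = 51° = 0.890118 rad
V = θ·R_c·A = 0.890118·9.4315·506.6250 = 4253.206 mm³

Volume = 4253.206 mm³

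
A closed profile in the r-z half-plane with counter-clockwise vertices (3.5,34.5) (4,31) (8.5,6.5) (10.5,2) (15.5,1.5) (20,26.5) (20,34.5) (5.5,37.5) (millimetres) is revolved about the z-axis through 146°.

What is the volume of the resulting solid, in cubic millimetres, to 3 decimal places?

Volume = 12812.783 mm³

Profile (r,z), 8 vertices: (3.5,34.5) (4,31) (8.5,6.5) (10.5,2) (15.5,1.5) (20,26.5) (20,34.5) (5.5,37.5)
edge 0: (3.5,34.5)→(4,31)  cross = 3.5·31 − 4·34.5 = -29.5000; (r_i+r_j)·cross = 7.5·-29.5000 = -221.2500
edge 1: (4,31)→(8.5,6.5)  cross = 4·6.5 − 8.5·31 = -237.5000; (r_i+r_j)·cross = 12.5·-237.5000 = -2968.7500
edge 2: (8.5,6.5)→(10.5,2)  cross = 8.5·2 − 10.5·6.5 = -51.2500; (r_i+r_j)·cross = 19·-51.2500 = -973.7500
edge 3: (10.5,2)→(15.5,1.5)  cross = 10.5·1.5 − 15.5·2 = -15.2500; (r_i+r_j)·cross = 26·-15.2500 = -396.5000
edge 4: (15.5,1.5)→(20,26.5)  cross = 15.5·26.5 − 20·1.5 = 380.7500; (r_i+r_j)·cross = 35.5·380.7500 = 13516.6250
edge 5: (20,26.5)→(20,34.5)  cross = 20·34.5 − 20·26.5 = 160.0000; (r_i+r_j)·cross = 40·160.0000 = 6400.0000
edge 6: (20,34.5)→(5.5,37.5)  cross = 20·37.5 − 5.5·34.5 = 560.2500; (r_i+r_j)·cross = 25.5·560.2500 = 14286.3750
edge 7: (5.5,37.5)→(3.5,34.5)  cross = 5.5·34.5 − 3.5·37.5 = 58.5000; (r_i+r_j)·cross = 9·58.5000 = 526.5000
Σcross = 826.0000 → A = |Σcross|/2 = 413.0000 mm²
Σ(r_i+r_j)·cross = 30169.2500 → first moment M = |Σ|/6 = 5028.2083
R_c = M/A = 5028.2083/413.0000 = 12.1748 mm
θ = 146° = 2.548181 rad
V = θ·R_c·A = 2.548181·12.1748·413.0000 = 12812.783 mm³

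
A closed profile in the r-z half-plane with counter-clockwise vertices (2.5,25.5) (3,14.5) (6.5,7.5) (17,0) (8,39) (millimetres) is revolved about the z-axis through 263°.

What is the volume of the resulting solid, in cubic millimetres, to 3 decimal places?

Volume = 10552.906 mm³

Profile (r,z), 5 vertices: (2.5,25.5) (3,14.5) (6.5,7.5) (17,0) (8,39)
edge 0: (2.5,25.5)→(3,14.5)  cross = 2.5·14.5 − 3·25.5 = -40.2500; (r_i+r_j)·cross = 5.5·-40.2500 = -221.3750
edge 1: (3,14.5)→(6.5,7.5)  cross = 3·7.5 − 6.5·14.5 = -71.7500; (r_i+r_j)·cross = 9.5·-71.7500 = -681.6250
edge 2: (6.5,7.5)→(17,0)  cross = 6.5·0 − 17·7.5 = -127.5000; (r_i+r_j)·cross = 23.5·-127.5000 = -2996.2500
edge 3: (17,0)→(8,39)  cross = 17·39 − 8·0 = 663.0000; (r_i+r_j)·cross = 25·663.0000 = 16575.0000
edge 4: (8,39)→(2.5,25.5)  cross = 8·25.5 − 2.5·39 = 106.5000; (r_i+r_j)·cross = 10.5·106.5000 = 1118.2500
Σcross = 530.0000 → A = |Σcross|/2 = 265.0000 mm²
Σ(r_i+r_j)·cross = 13794.0000 → first moment M = |Σ|/6 = 2299.0000
R_c = M/A = 2299.0000/265.0000 = 8.6755 mm
θ = 263° = 4.590216 rad
V = θ·R_c·A = 4.590216·8.6755·265.0000 = 10552.906 mm³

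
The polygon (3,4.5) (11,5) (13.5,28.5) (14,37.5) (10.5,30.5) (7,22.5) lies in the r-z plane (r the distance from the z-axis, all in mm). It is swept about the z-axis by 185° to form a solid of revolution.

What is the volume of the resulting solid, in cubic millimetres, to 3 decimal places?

Profile (r,z), 6 vertices: (3,4.5) (11,5) (13.5,28.5) (14,37.5) (10.5,30.5) (7,22.5)
edge 0: (3,4.5)→(11,5)  cross = 3·5 − 11·4.5 = -34.5000; (r_i+r_j)·cross = 14·-34.5000 = -483.0000
edge 1: (11,5)→(13.5,28.5)  cross = 11·28.5 − 13.5·5 = 246.0000; (r_i+r_j)·cross = 24.5·246.0000 = 6027.0000
edge 2: (13.5,28.5)→(14,37.5)  cross = 13.5·37.5 − 14·28.5 = 107.2500; (r_i+r_j)·cross = 27.5·107.2500 = 2949.3750
edge 3: (14,37.5)→(10.5,30.5)  cross = 14·30.5 − 10.5·37.5 = 33.2500; (r_i+r_j)·cross = 24.5·33.2500 = 814.6250
edge 4: (10.5,30.5)→(7,22.5)  cross = 10.5·22.5 − 7·30.5 = 22.7500; (r_i+r_j)·cross = 17.5·22.7500 = 398.1250
edge 5: (7,22.5)→(3,4.5)  cross = 7·4.5 − 3·22.5 = -36.0000; (r_i+r_j)·cross = 10·-36.0000 = -360.0000
Σcross = 338.7500 → A = |Σcross|/2 = 169.3750 mm²
Σ(r_i+r_j)·cross = 9346.1250 → first moment M = |Σ|/6 = 1557.6875
R_c = M/A = 1557.6875/169.3750 = 9.1967 mm
θ = 185° = 3.228859 rad
V = θ·R_c·A = 3.228859·9.1967·169.3750 = 5029.553 mm³

Volume = 5029.553 mm³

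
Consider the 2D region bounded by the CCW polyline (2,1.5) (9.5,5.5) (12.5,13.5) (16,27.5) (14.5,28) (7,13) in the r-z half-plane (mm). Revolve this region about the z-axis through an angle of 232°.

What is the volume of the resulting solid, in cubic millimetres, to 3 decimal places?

Profile (r,z), 6 vertices: (2,1.5) (9.5,5.5) (12.5,13.5) (16,27.5) (14.5,28) (7,13)
edge 0: (2,1.5)→(9.5,5.5)  cross = 2·5.5 − 9.5·1.5 = -3.2500; (r_i+r_j)·cross = 11.5·-3.2500 = -37.3750
edge 1: (9.5,5.5)→(12.5,13.5)  cross = 9.5·13.5 − 12.5·5.5 = 59.5000; (r_i+r_j)·cross = 22·59.5000 = 1309.0000
edge 2: (12.5,13.5)→(16,27.5)  cross = 12.5·27.5 − 16·13.5 = 127.7500; (r_i+r_j)·cross = 28.5·127.7500 = 3640.8750
edge 3: (16,27.5)→(14.5,28)  cross = 16·28 − 14.5·27.5 = 49.2500; (r_i+r_j)·cross = 30.5·49.2500 = 1502.1250
edge 4: (14.5,28)→(7,13)  cross = 14.5·13 − 7·28 = -7.5000; (r_i+r_j)·cross = 21.5·-7.5000 = -161.2500
edge 5: (7,13)→(2,1.5)  cross = 7·1.5 − 2·13 = -15.5000; (r_i+r_j)·cross = 9·-15.5000 = -139.5000
Σcross = 210.2500 → A = |Σcross|/2 = 105.1250 mm²
Σ(r_i+r_j)·cross = 6113.8750 → first moment M = |Σ|/6 = 1018.9792
R_c = M/A = 1018.9792/105.1250 = 9.6930 mm
θ = 232° = 4.049164 rad
V = θ·R_c·A = 4.049164·9.6930·105.1250 = 4126.014 mm³

Volume = 4126.014 mm³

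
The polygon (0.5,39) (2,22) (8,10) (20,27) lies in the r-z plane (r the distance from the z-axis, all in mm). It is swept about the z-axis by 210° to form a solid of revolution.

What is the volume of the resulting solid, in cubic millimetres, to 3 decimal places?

Volume = 8817.076 mm³

Profile (r,z), 4 vertices: (0.5,39) (2,22) (8,10) (20,27)
edge 0: (0.5,39)→(2,22)  cross = 0.5·22 − 2·39 = -67.0000; (r_i+r_j)·cross = 2.5·-67.0000 = -167.5000
edge 1: (2,22)→(8,10)  cross = 2·10 − 8·22 = -156.0000; (r_i+r_j)·cross = 10·-156.0000 = -1560.0000
edge 2: (8,10)→(20,27)  cross = 8·27 − 20·10 = 16.0000; (r_i+r_j)·cross = 28·16.0000 = 448.0000
edge 3: (20,27)→(0.5,39)  cross = 20·39 − 0.5·27 = 766.5000; (r_i+r_j)·cross = 20.5·766.5000 = 15713.2500
Σcross = 559.5000 → A = |Σcross|/2 = 279.7500 mm²
Σ(r_i+r_j)·cross = 14433.7500 → first moment M = |Σ|/6 = 2405.6250
R_c = M/A = 2405.6250/279.7500 = 8.5992 mm
θ = 210° = 3.665191 rad
V = θ·R_c·A = 3.665191·8.5992·279.7500 = 8817.076 mm³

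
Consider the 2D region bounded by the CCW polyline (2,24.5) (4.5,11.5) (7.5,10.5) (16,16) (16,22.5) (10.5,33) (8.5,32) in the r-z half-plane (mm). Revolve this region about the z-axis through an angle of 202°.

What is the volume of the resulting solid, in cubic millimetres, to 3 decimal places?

Volume = 6736.988 mm³

Profile (r,z), 7 vertices: (2,24.5) (4.5,11.5) (7.5,10.5) (16,16) (16,22.5) (10.5,33) (8.5,32)
edge 0: (2,24.5)→(4.5,11.5)  cross = 2·11.5 − 4.5·24.5 = -87.2500; (r_i+r_j)·cross = 6.5·-87.2500 = -567.1250
edge 1: (4.5,11.5)→(7.5,10.5)  cross = 4.5·10.5 − 7.5·11.5 = -39.0000; (r_i+r_j)·cross = 12·-39.0000 = -468.0000
edge 2: (7.5,10.5)→(16,16)  cross = 7.5·16 − 16·10.5 = -48.0000; (r_i+r_j)·cross = 23.5·-48.0000 = -1128.0000
edge 3: (16,16)→(16,22.5)  cross = 16·22.5 − 16·16 = 104.0000; (r_i+r_j)·cross = 32·104.0000 = 3328.0000
edge 4: (16,22.5)→(10.5,33)  cross = 16·33 − 10.5·22.5 = 291.7500; (r_i+r_j)·cross = 26.5·291.7500 = 7731.3750
edge 5: (10.5,33)→(8.5,32)  cross = 10.5·32 − 8.5·33 = 55.5000; (r_i+r_j)·cross = 19·55.5000 = 1054.5000
edge 6: (8.5,32)→(2,24.5)  cross = 8.5·24.5 − 2·32 = 144.2500; (r_i+r_j)·cross = 10.5·144.2500 = 1514.6250
Σcross = 421.2500 → A = |Σcross|/2 = 210.6250 mm²
Σ(r_i+r_j)·cross = 11465.3750 → first moment M = |Σ|/6 = 1910.8958
R_c = M/A = 1910.8958/210.6250 = 9.0725 mm
θ = 202° = 3.525565 rad
V = θ·R_c·A = 3.525565·9.0725·210.6250 = 6736.988 mm³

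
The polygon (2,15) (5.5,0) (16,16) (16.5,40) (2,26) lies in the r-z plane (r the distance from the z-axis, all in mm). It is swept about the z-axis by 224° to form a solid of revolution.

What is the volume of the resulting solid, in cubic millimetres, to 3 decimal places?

Volume = 12941.709 mm³

Profile (r,z), 5 vertices: (2,15) (5.5,0) (16,16) (16.5,40) (2,26)
edge 0: (2,15)→(5.5,0)  cross = 2·0 − 5.5·15 = -82.5000; (r_i+r_j)·cross = 7.5·-82.5000 = -618.7500
edge 1: (5.5,0)→(16,16)  cross = 5.5·16 − 16·0 = 88.0000; (r_i+r_j)·cross = 21.5·88.0000 = 1892.0000
edge 2: (16,16)→(16.5,40)  cross = 16·40 − 16.5·16 = 376.0000; (r_i+r_j)·cross = 32.5·376.0000 = 12220.0000
edge 3: (16.5,40)→(2,26)  cross = 16.5·26 − 2·40 = 349.0000; (r_i+r_j)·cross = 18.5·349.0000 = 6456.5000
edge 4: (2,26)→(2,15)  cross = 2·15 − 2·26 = -22.0000; (r_i+r_j)·cross = 4·-22.0000 = -88.0000
Σcross = 708.5000 → A = |Σcross|/2 = 354.2500 mm²
Σ(r_i+r_j)·cross = 19861.7500 → first moment M = |Σ|/6 = 3310.2917
R_c = M/A = 3310.2917/354.2500 = 9.3445 mm
θ = 224° = 3.909538 rad
V = θ·R_c·A = 3.909538·9.3445·354.2500 = 12941.709 mm³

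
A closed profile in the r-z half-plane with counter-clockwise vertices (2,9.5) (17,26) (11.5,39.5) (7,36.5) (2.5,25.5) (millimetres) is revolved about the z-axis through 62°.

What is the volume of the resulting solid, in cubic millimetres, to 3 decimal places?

Profile (r,z), 5 vertices: (2,9.5) (17,26) (11.5,39.5) (7,36.5) (2.5,25.5)
edge 0: (2,9.5)→(17,26)  cross = 2·26 − 17·9.5 = -109.5000; (r_i+r_j)·cross = 19·-109.5000 = -2080.5000
edge 1: (17,26)→(11.5,39.5)  cross = 17·39.5 − 11.5·26 = 372.5000; (r_i+r_j)·cross = 28.5·372.5000 = 10616.2500
edge 2: (11.5,39.5)→(7,36.5)  cross = 11.5·36.5 − 7·39.5 = 143.2500; (r_i+r_j)·cross = 18.5·143.2500 = 2650.1250
edge 3: (7,36.5)→(2.5,25.5)  cross = 7·25.5 − 2.5·36.5 = 87.2500; (r_i+r_j)·cross = 9.5·87.2500 = 828.8750
edge 4: (2.5,25.5)→(2,9.5)  cross = 2.5·9.5 − 2·25.5 = -27.2500; (r_i+r_j)·cross = 4.5·-27.2500 = -122.6250
Σcross = 466.2500 → A = |Σcross|/2 = 233.1250 mm²
Σ(r_i+r_j)·cross = 11892.1250 → first moment M = |Σ|/6 = 1982.0208
R_c = M/A = 1982.0208/233.1250 = 8.5020 mm
θ = 62° = 1.082104 rad
V = θ·R_c·A = 1.082104·8.5020·233.1250 = 2144.753 mm³

Volume = 2144.753 mm³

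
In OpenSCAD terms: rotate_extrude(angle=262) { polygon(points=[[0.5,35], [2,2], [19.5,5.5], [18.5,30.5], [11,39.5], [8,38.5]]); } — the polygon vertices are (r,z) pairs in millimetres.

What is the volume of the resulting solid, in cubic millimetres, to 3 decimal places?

Volume = 25819.533 mm³

Profile (r,z), 6 vertices: (0.5,35) (2,2) (19.5,5.5) (18.5,30.5) (11,39.5) (8,38.5)
edge 0: (0.5,35)→(2,2)  cross = 0.5·2 − 2·35 = -69.0000; (r_i+r_j)·cross = 2.5·-69.0000 = -172.5000
edge 1: (2,2)→(19.5,5.5)  cross = 2·5.5 − 19.5·2 = -28.0000; (r_i+r_j)·cross = 21.5·-28.0000 = -602.0000
edge 2: (19.5,5.5)→(18.5,30.5)  cross = 19.5·30.5 − 18.5·5.5 = 493.0000; (r_i+r_j)·cross = 38·493.0000 = 18734.0000
edge 3: (18.5,30.5)→(11,39.5)  cross = 18.5·39.5 − 11·30.5 = 395.2500; (r_i+r_j)·cross = 29.5·395.2500 = 11659.8750
edge 4: (11,39.5)→(8,38.5)  cross = 11·38.5 − 8·39.5 = 107.5000; (r_i+r_j)·cross = 19·107.5000 = 2042.5000
edge 5: (8,38.5)→(0.5,35)  cross = 8·35 − 0.5·38.5 = 260.7500; (r_i+r_j)·cross = 8.5·260.7500 = 2216.3750
Σcross = 1159.5000 → A = |Σcross|/2 = 579.7500 mm²
Σ(r_i+r_j)·cross = 33878.2500 → first moment M = |Σ|/6 = 5646.3750
R_c = M/A = 5646.3750/579.7500 = 9.7393 mm
θ = 262° = 4.572763 rad
V = θ·R_c·A = 4.572763·9.7393·579.7500 = 25819.533 mm³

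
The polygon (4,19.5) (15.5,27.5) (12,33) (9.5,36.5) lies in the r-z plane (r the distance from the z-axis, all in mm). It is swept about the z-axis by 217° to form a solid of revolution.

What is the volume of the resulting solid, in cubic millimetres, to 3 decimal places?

Volume = 2808.331 mm³

Profile (r,z), 4 vertices: (4,19.5) (15.5,27.5) (12,33) (9.5,36.5)
edge 0: (4,19.5)→(15.5,27.5)  cross = 4·27.5 − 15.5·19.5 = -192.2500; (r_i+r_j)·cross = 19.5·-192.2500 = -3748.8750
edge 1: (15.5,27.5)→(12,33)  cross = 15.5·33 − 12·27.5 = 181.5000; (r_i+r_j)·cross = 27.5·181.5000 = 4991.2500
edge 2: (12,33)→(9.5,36.5)  cross = 12·36.5 − 9.5·33 = 124.5000; (r_i+r_j)·cross = 21.5·124.5000 = 2676.7500
edge 3: (9.5,36.5)→(4,19.5)  cross = 9.5·19.5 − 4·36.5 = 39.2500; (r_i+r_j)·cross = 13.5·39.2500 = 529.8750
Σcross = 153.0000 → A = |Σcross|/2 = 76.5000 mm²
Σ(r_i+r_j)·cross = 4449.0000 → first moment M = |Σ|/6 = 741.5000
R_c = M/A = 741.5000/76.5000 = 9.6928 mm
θ = 217° = 3.787364 rad
V = θ·R_c·A = 3.787364·9.6928·76.5000 = 2808.331 mm³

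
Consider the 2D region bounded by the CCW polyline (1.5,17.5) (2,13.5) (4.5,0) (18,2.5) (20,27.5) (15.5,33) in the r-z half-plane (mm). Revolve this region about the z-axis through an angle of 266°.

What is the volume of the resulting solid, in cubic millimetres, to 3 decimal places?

Volume = 22272.371 mm³

Profile (r,z), 6 vertices: (1.5,17.5) (2,13.5) (4.5,0) (18,2.5) (20,27.5) (15.5,33)
edge 0: (1.5,17.5)→(2,13.5)  cross = 1.5·13.5 − 2·17.5 = -14.7500; (r_i+r_j)·cross = 3.5·-14.7500 = -51.6250
edge 1: (2,13.5)→(4.5,0)  cross = 2·0 − 4.5·13.5 = -60.7500; (r_i+r_j)·cross = 6.5·-60.7500 = -394.8750
edge 2: (4.5,0)→(18,2.5)  cross = 4.5·2.5 − 18·0 = 11.2500; (r_i+r_j)·cross = 22.5·11.2500 = 253.1250
edge 3: (18,2.5)→(20,27.5)  cross = 18·27.5 − 20·2.5 = 445.0000; (r_i+r_j)·cross = 38·445.0000 = 16910.0000
edge 4: (20,27.5)→(15.5,33)  cross = 20·33 − 15.5·27.5 = 233.7500; (r_i+r_j)·cross = 35.5·233.7500 = 8298.1250
edge 5: (15.5,33)→(1.5,17.5)  cross = 15.5·17.5 − 1.5·33 = 221.7500; (r_i+r_j)·cross = 17·221.7500 = 3769.7500
Σcross = 836.2500 → A = |Σcross|/2 = 418.1250 mm²
Σ(r_i+r_j)·cross = 28784.5000 → first moment M = |Σ|/6 = 4797.4167
R_c = M/A = 4797.4167/418.1250 = 11.4736 mm
θ = 266° = 4.642576 rad
V = θ·R_c·A = 4.642576·11.4736·418.1250 = 22272.371 mm³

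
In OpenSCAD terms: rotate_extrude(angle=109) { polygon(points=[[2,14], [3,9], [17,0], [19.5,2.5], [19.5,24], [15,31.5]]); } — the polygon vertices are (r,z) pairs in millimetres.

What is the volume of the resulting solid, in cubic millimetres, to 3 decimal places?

Volume = 8241.433 mm³

Profile (r,z), 6 vertices: (2,14) (3,9) (17,0) (19.5,2.5) (19.5,24) (15,31.5)
edge 0: (2,14)→(3,9)  cross = 2·9 − 3·14 = -24.0000; (r_i+r_j)·cross = 5·-24.0000 = -120.0000
edge 1: (3,9)→(17,0)  cross = 3·0 − 17·9 = -153.0000; (r_i+r_j)·cross = 20·-153.0000 = -3060.0000
edge 2: (17,0)→(19.5,2.5)  cross = 17·2.5 − 19.5·0 = 42.5000; (r_i+r_j)·cross = 36.5·42.5000 = 1551.2500
edge 3: (19.5,2.5)→(19.5,24)  cross = 19.5·24 − 19.5·2.5 = 419.2500; (r_i+r_j)·cross = 39·419.2500 = 16350.7500
edge 4: (19.5,24)→(15,31.5)  cross = 19.5·31.5 − 15·24 = 254.2500; (r_i+r_j)·cross = 34.5·254.2500 = 8771.6250
edge 5: (15,31.5)→(2,14)  cross = 15·14 − 2·31.5 = 147.0000; (r_i+r_j)·cross = 17·147.0000 = 2499.0000
Σcross = 686.0000 → A = |Σcross|/2 = 343.0000 mm²
Σ(r_i+r_j)·cross = 25992.6250 → first moment M = |Σ|/6 = 4332.1042
R_c = M/A = 4332.1042/343.0000 = 12.6300 mm
θ = 109° = 1.902409 rad
V = θ·R_c·A = 1.902409·12.6300·343.0000 = 8241.433 mm³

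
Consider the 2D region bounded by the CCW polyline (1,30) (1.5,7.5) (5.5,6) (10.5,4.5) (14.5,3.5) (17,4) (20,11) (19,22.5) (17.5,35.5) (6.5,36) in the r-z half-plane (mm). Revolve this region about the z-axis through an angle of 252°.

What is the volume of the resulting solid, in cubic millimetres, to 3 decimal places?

Volume = 23962.014 mm³

Profile (r,z), 10 vertices: (1,30) (1.5,7.5) (5.5,6) (10.5,4.5) (14.5,3.5) (17,4) (20,11) (19,22.5) (17.5,35.5) (6.5,36)
edge 0: (1,30)→(1.5,7.5)  cross = 1·7.5 − 1.5·30 = -37.5000; (r_i+r_j)·cross = 2.5·-37.5000 = -93.7500
edge 1: (1.5,7.5)→(5.5,6)  cross = 1.5·6 − 5.5·7.5 = -32.2500; (r_i+r_j)·cross = 7·-32.2500 = -225.7500
edge 2: (5.5,6)→(10.5,4.5)  cross = 5.5·4.5 − 10.5·6 = -38.2500; (r_i+r_j)·cross = 16·-38.2500 = -612.0000
edge 3: (10.5,4.5)→(14.5,3.5)  cross = 10.5·3.5 − 14.5·4.5 = -28.5000; (r_i+r_j)·cross = 25·-28.5000 = -712.5000
edge 4: (14.5,3.5)→(17,4)  cross = 14.5·4 − 17·3.5 = -1.5000; (r_i+r_j)·cross = 31.5·-1.5000 = -47.2500
edge 5: (17,4)→(20,11)  cross = 17·11 − 20·4 = 107.0000; (r_i+r_j)·cross = 37·107.0000 = 3959.0000
edge 6: (20,11)→(19,22.5)  cross = 20·22.5 − 19·11 = 241.0000; (r_i+r_j)·cross = 39·241.0000 = 9399.0000
edge 7: (19,22.5)→(17.5,35.5)  cross = 19·35.5 − 17.5·22.5 = 280.7500; (r_i+r_j)·cross = 36.5·280.7500 = 10247.3750
edge 8: (17.5,35.5)→(6.5,36)  cross = 17.5·36 − 6.5·35.5 = 399.2500; (r_i+r_j)·cross = 24·399.2500 = 9582.0000
edge 9: (6.5,36)→(1,30)  cross = 6.5·30 − 1·36 = 159.0000; (r_i+r_j)·cross = 7.5·159.0000 = 1192.5000
Σcross = 1049.0000 → A = |Σcross|/2 = 524.5000 mm²
Σ(r_i+r_j)·cross = 32688.6250 → first moment M = |Σ|/6 = 5448.1042
R_c = M/A = 5448.1042/524.5000 = 10.3872 mm
θ = 252° = 4.398230 rad
V = θ·R_c·A = 4.398230·10.3872·524.5000 = 23962.014 mm³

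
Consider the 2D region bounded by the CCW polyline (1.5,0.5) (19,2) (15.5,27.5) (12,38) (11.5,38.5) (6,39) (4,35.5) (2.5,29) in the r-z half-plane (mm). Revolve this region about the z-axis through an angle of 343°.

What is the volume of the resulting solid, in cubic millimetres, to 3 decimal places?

Profile (r,z), 8 vertices: (1.5,0.5) (19,2) (15.5,27.5) (12,38) (11.5,38.5) (6,39) (4,35.5) (2.5,29)
edge 0: (1.5,0.5)→(19,2)  cross = 1.5·2 − 19·0.5 = -6.5000; (r_i+r_j)·cross = 20.5·-6.5000 = -133.2500
edge 1: (19,2)→(15.5,27.5)  cross = 19·27.5 − 15.5·2 = 491.5000; (r_i+r_j)·cross = 34.5·491.5000 = 16956.7500
edge 2: (15.5,27.5)→(12,38)  cross = 15.5·38 − 12·27.5 = 259.0000; (r_i+r_j)·cross = 27.5·259.0000 = 7122.5000
edge 3: (12,38)→(11.5,38.5)  cross = 12·38.5 − 11.5·38 = 25.0000; (r_i+r_j)·cross = 23.5·25.0000 = 587.5000
edge 4: (11.5,38.5)→(6,39)  cross = 11.5·39 − 6·38.5 = 217.5000; (r_i+r_j)·cross = 17.5·217.5000 = 3806.2500
edge 5: (6,39)→(4,35.5)  cross = 6·35.5 − 4·39 = 57.0000; (r_i+r_j)·cross = 10·57.0000 = 570.0000
edge 6: (4,35.5)→(2.5,29)  cross = 4·29 − 2.5·35.5 = 27.2500; (r_i+r_j)·cross = 6.5·27.2500 = 177.1250
edge 7: (2.5,29)→(1.5,0.5)  cross = 2.5·0.5 − 1.5·29 = -42.2500; (r_i+r_j)·cross = 4·-42.2500 = -169.0000
Σcross = 1028.5000 → A = |Σcross|/2 = 514.2500 mm²
Σ(r_i+r_j)·cross = 28917.8750 → first moment M = |Σ|/6 = 4819.6458
R_c = M/A = 4819.6458/514.2500 = 9.3722 mm
θ = 343° = 5.986479 rad
V = θ·R_c·A = 5.986479·9.3722·514.2500 = 28852.710 mm³

Volume = 28852.710 mm³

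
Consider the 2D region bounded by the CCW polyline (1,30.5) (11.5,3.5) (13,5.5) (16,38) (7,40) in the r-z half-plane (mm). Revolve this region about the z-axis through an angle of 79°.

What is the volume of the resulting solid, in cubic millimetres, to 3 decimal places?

Profile (r,z), 5 vertices: (1,30.5) (11.5,3.5) (13,5.5) (16,38) (7,40)
edge 0: (1,30.5)→(11.5,3.5)  cross = 1·3.5 − 11.5·30.5 = -347.2500; (r_i+r_j)·cross = 12.5·-347.2500 = -4340.6250
edge 1: (11.5,3.5)→(13,5.5)  cross = 11.5·5.5 − 13·3.5 = 17.7500; (r_i+r_j)·cross = 24.5·17.7500 = 434.8750
edge 2: (13,5.5)→(16,38)  cross = 13·38 − 16·5.5 = 406.0000; (r_i+r_j)·cross = 29·406.0000 = 11774.0000
edge 3: (16,38)→(7,40)  cross = 16·40 − 7·38 = 374.0000; (r_i+r_j)·cross = 23·374.0000 = 8602.0000
edge 4: (7,40)→(1,30.5)  cross = 7·30.5 − 1·40 = 173.5000; (r_i+r_j)·cross = 8·173.5000 = 1388.0000
Σcross = 624.0000 → A = |Σcross|/2 = 312.0000 mm²
Σ(r_i+r_j)·cross = 17858.2500 → first moment M = |Σ|/6 = 2976.3750
R_c = M/A = 2976.3750/312.0000 = 9.5397 mm
θ = 79° = 1.378810 rad
V = θ·R_c·A = 1.378810·9.5397·312.0000 = 4103.856 mm³

Volume = 4103.856 mm³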